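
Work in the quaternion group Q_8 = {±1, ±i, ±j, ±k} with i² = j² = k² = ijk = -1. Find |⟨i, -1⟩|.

4

|⟨i⟩| = 4 and |⟨-1⟩| = 2, so |H| is a multiple of lcm(4, 2) = 4 and divides |G| = 8.
Closing under the operation: H = {1, -1, i, -i}, so |H| = 4.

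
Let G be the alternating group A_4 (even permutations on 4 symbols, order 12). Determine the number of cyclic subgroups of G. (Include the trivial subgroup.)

8

Group the elements of G by the cyclic subgroup they generate; each cyclic subgroup of order d accounts for φ(d) elements.
Cyclic subgroups by order — order 1: 1; order 2: 3; order 3: 4.
Total: 8.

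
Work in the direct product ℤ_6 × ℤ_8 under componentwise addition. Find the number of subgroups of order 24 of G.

|G| = 48 and 24 | 48, so subgroups of order 24 are possible by Lagrange.
The subgroups of order 24 are: {(0,0), (0,1), (0,2), (0,3), (0,4), (0,5), (0,6), (0,7), (2,0), (2,1), (2,2), (2,3), (2,4), (2,5), (2,6), (2,7), (4,0), (4,1), (4,2), (4,3), (4,4), (4,5), (4,6), (4,7)}; {(0,0), (0,2), (0,4), (0,6), (1,0), (1,2), (1,4), (1,6), (2,0), (2,2), (2,4), (2,6), (3,0), (3,2), (3,4), (3,6), (4,0), (4,2), (4,4), (4,6), (5,0), (5,2), (5,4), (5,6)}; {(0,0), (0,2), (0,4), (0,6), (1,1), (1,3), (1,5), (1,7), (2,0), (2,2), (2,4), (2,6), (3,1), (3,3), (3,5), (3,7), (4,0), (4,2), (4,4), (4,6), (5,1), (5,3), (5,5), (5,7)}.
So G has 3 subgroups of order 24.

3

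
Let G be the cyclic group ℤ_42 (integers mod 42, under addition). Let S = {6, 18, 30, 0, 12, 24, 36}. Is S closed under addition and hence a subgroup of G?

|S| = 7 divides |G| = 42, consistent with Lagrange.
S contains the identity, every element's inverse is in S, and S is closed under +: it is a subgroup.
In fact S = ⟨18⟩.

Yes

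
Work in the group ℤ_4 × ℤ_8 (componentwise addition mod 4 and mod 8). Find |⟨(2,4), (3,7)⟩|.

16

|⟨(2,4)⟩| = 2 and |⟨(3,7)⟩| = 8, so |H| is a multiple of lcm(2, 8) = 8 and divides |G| = 32.
Closing under the operation: H = {(0,0), (0,2), (0,4), (0,6), (1,1), (1,3), (1,5), (1,7), (2,0), (2,2), (2,4), (2,6), (3,1), (3,3), (3,5), (3,7)}, so |H| = 16.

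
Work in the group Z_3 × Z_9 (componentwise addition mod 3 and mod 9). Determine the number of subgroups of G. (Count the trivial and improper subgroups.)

10

|G| = 27, so by Lagrange every subgroup order divides 27. Divisors: 1, 3, 9, 27.
Subgroups by order — order 1: 1; order 3: 4; order 9: 4; order 27: 1.
Total: 1 + 4 + 4 + 1 = 10.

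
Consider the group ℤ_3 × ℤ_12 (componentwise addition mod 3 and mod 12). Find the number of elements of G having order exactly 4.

2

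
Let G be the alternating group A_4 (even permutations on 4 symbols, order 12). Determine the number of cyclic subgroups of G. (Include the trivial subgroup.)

A cyclic subgroup of order d is generated by each of its φ(d) elements of order d, so the cyclic subgroups of order d number (#elements of order d)/φ(d).
Cyclic subgroups by order — order 1: 1; order 2: 3; order 3: 4.
Total: 8.

8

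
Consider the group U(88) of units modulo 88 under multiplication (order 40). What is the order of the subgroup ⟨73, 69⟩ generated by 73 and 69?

20

|⟨73⟩| = 10 and |⟨69⟩| = 10, so |H| is a multiple of lcm(10, 10) = 10 and divides |G| = 40.
Closing under the operation: H = {1, 5, 9, 13, 17, 21, 25, 29, 37, 41, 45, 49, 53, 57, 61, 65, 69, 73, 81, 85}, so |H| = 20.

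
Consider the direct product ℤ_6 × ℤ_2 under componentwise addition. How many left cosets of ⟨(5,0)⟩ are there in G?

|⟨(5,0)⟩| = 6 and |G| = 12.
By Lagrange, [G : H] = |G|/|H| = 12/6 = 2.

2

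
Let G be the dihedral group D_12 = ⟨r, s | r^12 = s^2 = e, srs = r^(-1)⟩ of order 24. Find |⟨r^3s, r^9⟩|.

|⟨r^3s⟩| = 2 and |⟨r^9⟩| = 4, so |H| is a multiple of lcm(2, 4) = 4 and divides |G| = 24.
Closing under the operation: H = {e, r^3, r^6, r^9, s, r^3s, r^6s, r^9s}, so |H| = 8.

8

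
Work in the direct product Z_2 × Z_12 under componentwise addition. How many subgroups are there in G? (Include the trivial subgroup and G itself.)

16

|G| = 24, so by Lagrange every subgroup order divides 24. Divisors: 1, 2, 3, 4, 6, 8, 12, 24.
Subgroups by order — order 1: 1; order 2: 3; order 3: 1; order 4: 3; order 6: 3; order 8: 1; order 12: 3; order 24: 1.
Total: 1 + 3 + 1 + 3 + 3 + 1 + 3 + 1 = 16.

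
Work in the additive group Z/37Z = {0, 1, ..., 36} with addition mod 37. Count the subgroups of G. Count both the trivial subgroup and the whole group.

2

Subgroups of the cyclic group Z/37Z correspond bijectively to divisors of 37.
Divisors of 37: 1, 37.
So Z/37Z has 2 subgroups.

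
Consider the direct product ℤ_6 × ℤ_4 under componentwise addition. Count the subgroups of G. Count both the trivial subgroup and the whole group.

|G| = 24, so by Lagrange every subgroup order divides 24. Divisors: 1, 2, 3, 4, 6, 8, 12, 24.
Subgroups by order — order 1: 1; order 2: 3; order 3: 1; order 4: 3; order 6: 3; order 8: 1; order 12: 3; order 24: 1.
Total: 1 + 3 + 1 + 3 + 3 + 1 + 3 + 1 = 16.

16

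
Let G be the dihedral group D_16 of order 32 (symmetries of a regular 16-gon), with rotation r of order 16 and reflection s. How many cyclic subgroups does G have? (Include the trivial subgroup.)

A cyclic subgroup of order d is generated by each of its φ(d) elements of order d, so the cyclic subgroups of order d number (#elements of order d)/φ(d).
Cyclic subgroups by order — order 1: 1; order 2: 17; order 4: 1; order 8: 1; order 16: 1.
Total: 21.

21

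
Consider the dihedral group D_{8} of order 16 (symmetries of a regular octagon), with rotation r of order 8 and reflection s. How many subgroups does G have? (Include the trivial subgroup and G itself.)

|G| = 16, so by Lagrange every subgroup order divides 16. Divisors: 1, 2, 4, 8, 16.
Subgroups by order — order 1: 1; order 2: 9; order 4: 5; order 8: 3; order 16: 1.
Total: 1 + 9 + 5 + 3 + 1 = 19.

19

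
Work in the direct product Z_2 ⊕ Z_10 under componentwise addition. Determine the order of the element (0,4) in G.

5

The order of (0,4) in Z_2 × Z_10 is lcm(ord(0) in Z_2, ord(4) in Z_10).
ord(0) = 1 and ord(4) = 5, so |⟨(0,4)⟩| = lcm(1, 5) = 5.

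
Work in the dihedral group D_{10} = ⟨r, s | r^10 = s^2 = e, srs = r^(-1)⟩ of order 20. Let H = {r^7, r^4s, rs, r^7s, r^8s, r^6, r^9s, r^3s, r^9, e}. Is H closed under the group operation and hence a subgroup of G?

r^9 ∈ H but its inverse r ∉ H, so H is not a subgroup.

No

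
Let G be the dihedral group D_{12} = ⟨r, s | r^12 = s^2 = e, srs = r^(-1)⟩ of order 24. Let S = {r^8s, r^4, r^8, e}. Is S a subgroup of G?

No

Closure fails: r^4 · r^8s = s ∉ S. So S is not a subgroup.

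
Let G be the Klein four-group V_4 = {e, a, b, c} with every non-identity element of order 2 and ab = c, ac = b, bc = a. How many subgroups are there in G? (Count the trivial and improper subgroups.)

|G| = 4, so by Lagrange every subgroup order divides 4. Divisors: 1, 2, 4.
Subgroups by order — order 1: 1; order 2: 3; order 4: 1.
Total: 1 + 3 + 1 = 5.

5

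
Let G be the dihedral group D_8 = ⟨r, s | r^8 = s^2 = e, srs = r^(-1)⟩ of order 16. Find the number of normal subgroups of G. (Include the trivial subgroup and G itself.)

7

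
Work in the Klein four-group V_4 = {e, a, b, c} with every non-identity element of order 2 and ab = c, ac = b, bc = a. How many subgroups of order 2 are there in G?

3

|G| = 4 and 2 | 4, so subgroups of order 2 are possible by Lagrange.
The subgroups of order 2 are: {e, a}; {e, b}; {e, c}.
So G has 3 subgroups of order 2.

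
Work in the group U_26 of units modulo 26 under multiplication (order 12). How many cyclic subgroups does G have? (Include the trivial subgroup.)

Group the elements of G by the cyclic subgroup they generate; each cyclic subgroup of order d accounts for φ(d) elements.
Cyclic subgroups by order — order 1: 1; order 2: 1; order 3: 1; order 4: 1; order 6: 1; order 12: 1.
Total: 6.

6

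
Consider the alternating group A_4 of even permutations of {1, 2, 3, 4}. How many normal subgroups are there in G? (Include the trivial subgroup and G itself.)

G has 10 subgroups. Checking conjugation-invariance by order — order 1: 1/1 normal; order 2: 0/3 normal; order 3: 0/4 normal; order 4: 1/1 normal; order 12: 1/1 normal.
Total normal subgroups: 3.

3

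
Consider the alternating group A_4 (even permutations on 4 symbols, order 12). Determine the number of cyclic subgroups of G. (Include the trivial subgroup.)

8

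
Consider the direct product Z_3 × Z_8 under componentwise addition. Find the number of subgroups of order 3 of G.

|G| = 24 and 3 | 24, so subgroups of order 3 are possible by Lagrange.
The subgroups of order 3 are: {(0,0), (1,0), (2,0)}.
So G has 1 subgroup of order 3.

1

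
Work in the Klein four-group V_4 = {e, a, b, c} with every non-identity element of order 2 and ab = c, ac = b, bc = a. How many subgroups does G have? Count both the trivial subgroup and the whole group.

|G| = 4, so by Lagrange every subgroup order divides 4. Divisors: 1, 2, 4.
Subgroups by order — order 1: 1; order 2: 3; order 4: 1.
Total: 1 + 3 + 1 = 5.

5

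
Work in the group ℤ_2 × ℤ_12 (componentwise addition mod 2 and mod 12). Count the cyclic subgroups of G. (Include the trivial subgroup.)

12

A cyclic subgroup of order d is generated by each of its φ(d) elements of order d, so the cyclic subgroups of order d number (#elements of order d)/φ(d).
Cyclic subgroups by order — order 1: 1; order 2: 3; order 3: 1; order 4: 2; order 6: 3; order 12: 2.
Total: 12.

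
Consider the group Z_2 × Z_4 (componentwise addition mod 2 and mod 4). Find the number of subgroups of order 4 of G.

|G| = 8 and 4 | 8, so subgroups of order 4 are possible by Lagrange.
The subgroups of order 4 are: {(0,0), (0,1), (0,2), (0,3)}; {(0,0), (0,2), (1,0), (1,2)}; {(0,0), (0,2), (1,1), (1,3)}.
So G has 3 subgroups of order 4.

3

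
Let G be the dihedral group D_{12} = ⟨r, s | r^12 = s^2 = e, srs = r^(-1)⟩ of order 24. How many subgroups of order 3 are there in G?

|G| = 24 and 3 | 24, so subgroups of order 3 are possible by Lagrange.
The subgroups of order 3 are: {e, r^4, r^8}.
So G has 1 subgroup of order 3.

1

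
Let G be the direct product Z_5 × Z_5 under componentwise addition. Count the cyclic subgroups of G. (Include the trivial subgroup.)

Each element a generates a cyclic subgroup ⟨a⟩; distinct elements may generate the same one (a cyclic group of order d has φ(d) generators).
Cyclic subgroups by order — order 1: 1; order 5: 6.
Total: 7.

7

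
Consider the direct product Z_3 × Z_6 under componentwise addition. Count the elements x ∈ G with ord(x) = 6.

8

An element (a,b) has order lcm(ord(a), ord(b)); count pairs with lcm equal to 6.
Enumerating gives 8 such elements.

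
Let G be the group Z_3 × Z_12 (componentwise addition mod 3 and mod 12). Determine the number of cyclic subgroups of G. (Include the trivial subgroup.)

Group the elements of G by the cyclic subgroup they generate; each cyclic subgroup of order d accounts for φ(d) elements.
Cyclic subgroups by order — order 1: 1; order 2: 1; order 3: 4; order 4: 1; order 6: 4; order 12: 4.
Total: 15.

15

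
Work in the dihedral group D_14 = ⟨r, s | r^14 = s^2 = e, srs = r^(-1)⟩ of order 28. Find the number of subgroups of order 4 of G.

7

|G| = 28 and 4 | 28, so subgroups of order 4 are possible by Lagrange.
The subgroups of order 4 are: {e, r^7, r^3s, r^10s}; {e, r^7, r^4s, r^11s}; {e, r^7, r^5s, r^12s}; {e, r^7, r^6s, r^13s}; … (7 in all).
So G has 7 subgroups of order 4.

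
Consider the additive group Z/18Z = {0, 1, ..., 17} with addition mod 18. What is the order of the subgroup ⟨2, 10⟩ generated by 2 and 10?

9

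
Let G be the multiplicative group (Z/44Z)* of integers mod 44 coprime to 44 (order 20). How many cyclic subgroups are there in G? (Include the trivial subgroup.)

Each element a generates a cyclic subgroup ⟨a⟩; distinct elements may generate the same one (a cyclic group of order d has φ(d) generators).
Cyclic subgroups by order — order 1: 1; order 2: 3; order 5: 1; order 10: 3.
Total: 8.

8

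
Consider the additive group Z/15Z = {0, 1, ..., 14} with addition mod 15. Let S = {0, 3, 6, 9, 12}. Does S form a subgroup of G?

|S| = 5 divides |G| = 15, consistent with Lagrange.
S contains the identity, every element's inverse is in S, and S is closed under +: it is a subgroup.
In fact S = ⟨3⟩.

Yes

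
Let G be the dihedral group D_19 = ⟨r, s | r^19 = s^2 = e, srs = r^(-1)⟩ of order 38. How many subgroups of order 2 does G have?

19

|G| = 38 and 2 | 38, so subgroups of order 2 are possible by Lagrange.
The subgroups of order 2 are: {e, r^10s}; {e, r^11s}; {e, r^12s}; {e, r^13s}; … (19 in all).
So G has 19 subgroups of order 2.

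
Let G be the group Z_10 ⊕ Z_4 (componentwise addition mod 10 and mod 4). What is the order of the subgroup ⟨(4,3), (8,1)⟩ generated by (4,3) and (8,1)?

|⟨(4,3)⟩| = 20 and |⟨(8,1)⟩| = 20, so |H| is a multiple of lcm(20, 20) = 20 and divides |G| = 40.
Closing under the operation: H = {(0,0), (0,1), (0,2), (0,3), (2,0), (2,1), (2,2), (2,3), (4,0), (4,1), (4,2), (4,3), (6,0), (6,1), (6,2), (6,3), (8,0), (8,1), (8,2), (8,3)}, so |H| = 20.

20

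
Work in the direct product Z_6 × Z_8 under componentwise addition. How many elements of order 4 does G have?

An element (a,b) has order lcm(ord(a), ord(b)); count pairs with lcm equal to 4.
Enumerating gives 4 such elements.

4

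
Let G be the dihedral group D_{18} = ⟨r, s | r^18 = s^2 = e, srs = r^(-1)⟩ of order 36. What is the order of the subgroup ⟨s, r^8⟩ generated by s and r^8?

18

|⟨s⟩| = 2 and |⟨r^8⟩| = 9, so |H| is a multiple of lcm(2, 9) = 18 and divides |G| = 36.
Closing under the operation: H = {e, r^2, r^4, r^6, r^8, r^10, r^12, r^14, r^16, s, r^2s, r^4s, r^6s, r^8s, r^10s, r^12s, r^14s, r^16s}, so |H| = 18.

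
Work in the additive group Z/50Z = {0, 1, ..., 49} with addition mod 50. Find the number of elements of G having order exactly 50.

In a cyclic group of order 50, the number of elements of order d (for d | 50) is φ(d).
φ(50) = 20.

20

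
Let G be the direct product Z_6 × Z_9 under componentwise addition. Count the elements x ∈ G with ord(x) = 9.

18

An element (a,b) has order lcm(ord(a), ord(b)); count pairs with lcm equal to 9.
Enumerating gives 18 such elements.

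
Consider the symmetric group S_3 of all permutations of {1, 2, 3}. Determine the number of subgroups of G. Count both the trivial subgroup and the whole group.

|G| = 6, so by Lagrange every subgroup order divides 6. Divisors: 1, 2, 3, 6.
Subgroups by order — order 1: 1; order 2: 3; order 3: 1; order 6: 1.
Total: 1 + 3 + 1 + 1 = 6.

6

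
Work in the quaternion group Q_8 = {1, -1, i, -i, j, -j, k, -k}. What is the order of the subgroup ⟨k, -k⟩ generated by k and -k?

4

|⟨k⟩| = 4 and |⟨-k⟩| = 4, so |H| is a multiple of lcm(4, 4) = 4 and divides |G| = 8.
Closing under the operation: H = {1, -1, k, -k}, so |H| = 4.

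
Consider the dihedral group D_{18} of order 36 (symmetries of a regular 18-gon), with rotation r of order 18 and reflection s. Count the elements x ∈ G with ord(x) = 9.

6

The elements of order 9 are: r^2, r^4, r^8, r^10, r^14, r^16.
That's 6.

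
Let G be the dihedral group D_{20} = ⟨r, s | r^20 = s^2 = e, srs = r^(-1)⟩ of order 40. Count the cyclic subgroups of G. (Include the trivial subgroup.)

26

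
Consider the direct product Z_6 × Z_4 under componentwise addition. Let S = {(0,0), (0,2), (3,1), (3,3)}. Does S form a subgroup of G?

Yes

|S| = 4 divides |G| = 24, consistent with Lagrange.
S contains the identity, every element's inverse is in S, and S is closed under +: it is a subgroup.
In fact S = ⟨(3,1)⟩.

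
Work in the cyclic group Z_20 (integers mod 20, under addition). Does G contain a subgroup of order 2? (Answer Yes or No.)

Yes

2 | 20. A subgroup of order 2 is {0, 10}.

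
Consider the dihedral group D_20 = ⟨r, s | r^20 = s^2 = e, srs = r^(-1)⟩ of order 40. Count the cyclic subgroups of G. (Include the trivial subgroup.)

26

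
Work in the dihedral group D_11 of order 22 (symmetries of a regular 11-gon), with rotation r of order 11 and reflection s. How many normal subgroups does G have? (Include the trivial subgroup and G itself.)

G has 14 subgroups. Checking conjugation-invariance by order — order 1: 1/1 normal; order 2: 0/11 normal; order 11: 1/1 normal; order 22: 1/1 normal.
Total normal subgroups: 3.

3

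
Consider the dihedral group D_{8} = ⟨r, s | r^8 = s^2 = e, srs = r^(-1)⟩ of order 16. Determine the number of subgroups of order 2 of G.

9

|G| = 16 and 2 | 16, so subgroups of order 2 are possible by Lagrange.
The subgroups of order 2 are: {e, r^2s}; {e, r^3s}; {e, r^4}; {e, r^4s}; … (9 in all).
So G has 9 subgroups of order 2.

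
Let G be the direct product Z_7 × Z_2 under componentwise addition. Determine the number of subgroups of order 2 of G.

1

|G| = 14 and 2 | 14, so subgroups of order 2 are possible by Lagrange.
The subgroups of order 2 are: {(0,0), (0,1)}.
So G has 1 subgroup of order 2.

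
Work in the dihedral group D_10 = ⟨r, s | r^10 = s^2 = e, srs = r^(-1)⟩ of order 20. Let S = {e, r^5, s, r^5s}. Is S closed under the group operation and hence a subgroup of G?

|S| = 4 divides |G| = 20, consistent with Lagrange.
S contains the identity, every element's inverse is in S, and S is closed under ·: it is a subgroup.

Yes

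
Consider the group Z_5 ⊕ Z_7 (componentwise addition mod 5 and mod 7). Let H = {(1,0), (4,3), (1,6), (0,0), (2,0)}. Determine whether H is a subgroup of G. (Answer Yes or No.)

No

(4,3) ∈ H but its inverse (1,4) ∉ H, so H is not a subgroup.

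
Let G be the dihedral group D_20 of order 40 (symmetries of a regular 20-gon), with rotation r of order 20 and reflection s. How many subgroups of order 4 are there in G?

|G| = 40 and 4 | 40, so subgroups of order 4 are possible by Lagrange.
The subgroups of order 4 are: {e, r^10, s, r^10s}; {e, r^10, rs, r^11s}; {e, r^10, r^2s, r^12s}; {e, r^10, r^3s, r^13s}; … (11 in all).
So G has 11 subgroups of order 4.

11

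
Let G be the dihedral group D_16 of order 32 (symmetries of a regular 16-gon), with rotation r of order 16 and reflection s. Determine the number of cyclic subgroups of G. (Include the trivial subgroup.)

Each element a generates a cyclic subgroup ⟨a⟩; distinct elements may generate the same one (a cyclic group of order d has φ(d) generators).
Cyclic subgroups by order — order 1: 1; order 2: 17; order 4: 1; order 8: 1; order 16: 1.
Total: 21.

21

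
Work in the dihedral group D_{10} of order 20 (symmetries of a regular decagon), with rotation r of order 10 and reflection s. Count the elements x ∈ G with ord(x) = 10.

The elements of order 10 are: r, r^3, r^7, r^9.
That's 4.

4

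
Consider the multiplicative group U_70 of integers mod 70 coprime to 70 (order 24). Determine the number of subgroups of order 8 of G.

1

|G| = 24 and 8 | 24, so subgroups of order 8 are possible by Lagrange.
The subgroups of order 8 are: {1, 13, 27, 29, 41, 43, 57, 69}.
So G has 1 subgroup of order 8.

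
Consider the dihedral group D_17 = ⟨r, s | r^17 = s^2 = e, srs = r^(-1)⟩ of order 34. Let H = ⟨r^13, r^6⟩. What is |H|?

17

|⟨r^13⟩| = 17 and |⟨r^6⟩| = 17, so |H| is a multiple of lcm(17, 17) = 17 and divides |G| = 34.
Closing under the operation: H = {e, r, r^2, r^3, r^4, r^5, r^6, r^7, r^8, r^9, r^10, r^11, r^12, r^13, r^14, r^15, r^16}, so |H| = 17.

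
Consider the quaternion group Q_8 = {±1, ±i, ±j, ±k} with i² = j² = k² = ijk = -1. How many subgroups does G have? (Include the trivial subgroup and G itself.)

6

|G| = 8, so by Lagrange every subgroup order divides 8. Divisors: 1, 2, 4, 8.
Subgroups by order — order 1: 1; order 2: 1; order 4: 3; order 8: 1.
Total: 1 + 1 + 3 + 1 = 6.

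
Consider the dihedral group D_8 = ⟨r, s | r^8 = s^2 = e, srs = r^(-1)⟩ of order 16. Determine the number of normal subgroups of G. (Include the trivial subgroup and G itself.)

G has 19 subgroups. Checking conjugation-invariance by order — order 1: 1/1 normal; order 2: 1/9 normal; order 4: 1/5 normal; order 8: 3/3 normal; order 16: 1/1 normal.
Total normal subgroups: 7.

7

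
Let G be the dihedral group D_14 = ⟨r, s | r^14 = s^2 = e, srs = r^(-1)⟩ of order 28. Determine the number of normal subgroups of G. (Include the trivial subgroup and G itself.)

7

G has 28 subgroups. Checking conjugation-invariance by order — order 1: 1/1 normal; order 2: 1/15 normal; order 4: 0/7 normal; order 7: 1/1 normal; order 14: 3/3 normal; order 28: 1/1 normal.
Total normal subgroups: 7.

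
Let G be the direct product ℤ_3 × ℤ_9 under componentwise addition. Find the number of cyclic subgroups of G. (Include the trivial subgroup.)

Group the elements of G by the cyclic subgroup they generate; each cyclic subgroup of order d accounts for φ(d) elements.
Cyclic subgroups by order — order 1: 1; order 3: 4; order 9: 3.
Total: 8.

8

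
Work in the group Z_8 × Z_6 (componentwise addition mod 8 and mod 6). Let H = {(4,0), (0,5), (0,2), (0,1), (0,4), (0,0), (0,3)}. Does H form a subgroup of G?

No

|H| = 7 does not divide |G| = 48, so by Lagrange H is not a subgroup.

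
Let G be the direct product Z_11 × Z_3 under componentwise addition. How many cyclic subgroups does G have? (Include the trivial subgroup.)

Group the elements of G by the cyclic subgroup they generate; each cyclic subgroup of order d accounts for φ(d) elements.
Cyclic subgroups by order — order 1: 1; order 3: 1; order 11: 1; order 33: 1.
Total: 4.

4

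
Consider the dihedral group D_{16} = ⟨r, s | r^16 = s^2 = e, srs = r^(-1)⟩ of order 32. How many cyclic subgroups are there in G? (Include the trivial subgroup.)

Group the elements of G by the cyclic subgroup they generate; each cyclic subgroup of order d accounts for φ(d) elements.
Cyclic subgroups by order — order 1: 1; order 2: 17; order 4: 1; order 8: 1; order 16: 1.
Total: 21.

21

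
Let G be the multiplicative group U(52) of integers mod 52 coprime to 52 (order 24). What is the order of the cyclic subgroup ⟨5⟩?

4

Compute successive powers of 5 mod 52: 5, 25, 21, 1; 5^4 ≡ 1 (mod 52).
So |⟨5⟩| = 4.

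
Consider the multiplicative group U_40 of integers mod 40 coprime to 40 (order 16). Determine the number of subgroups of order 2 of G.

|G| = 16 and 2 | 16, so subgroups of order 2 are possible by Lagrange.
The subgroups of order 2 are: {1, 11}; {1, 19}; {1, 21}; {1, 29}; … (7 in all).
So G has 7 subgroups of order 2.

7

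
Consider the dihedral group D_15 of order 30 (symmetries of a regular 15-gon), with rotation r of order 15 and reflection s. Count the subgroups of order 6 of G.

|G| = 30 and 6 | 30, so subgroups of order 6 are possible by Lagrange.
The subgroups of order 6 are: {e, r^5, r^10, s, r^5s, r^10s}; {e, r^5, r^10, rs, r^6s, r^11s}; {e, r^5, r^10, r^2s, r^7s, r^12s}; {e, r^5, r^10, r^3s, r^8s, r^13s}; … (5 in all).
So G has 5 subgroups of order 6.

5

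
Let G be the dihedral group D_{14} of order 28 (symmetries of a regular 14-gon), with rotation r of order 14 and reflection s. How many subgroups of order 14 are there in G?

3

|G| = 28 and 14 | 28, so subgroups of order 14 are possible by Lagrange.
The subgroups of order 14 are: {e, r, r^2, r^3, r^4, r^5, r^6, r^7, r^8, r^9, r^10, r^11, r^12, r^13}; {e, r^2, r^4, r^6, r^8, r^10, r^12, s, r^2s, r^4s, r^6s, r^8s, r^10s, r^12s}; {e, r^2, r^4, r^6, r^8, r^10, r^12, rs, r^3s, r^5s, r^7s, r^9s, r^11s, r^13s}.
So G has 3 subgroups of order 14.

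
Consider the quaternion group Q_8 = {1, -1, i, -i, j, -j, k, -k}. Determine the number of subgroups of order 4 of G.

3

|G| = 8 and 4 | 8, so subgroups of order 4 are possible by Lagrange.
The subgroups of order 4 are: {1, -1, i, -i}; {1, -1, j, -j}; {1, -1, k, -k}.
So G has 3 subgroups of order 4.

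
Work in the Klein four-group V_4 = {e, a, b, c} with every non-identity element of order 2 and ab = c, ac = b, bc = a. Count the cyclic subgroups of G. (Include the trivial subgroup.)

4

Each element a generates a cyclic subgroup ⟨a⟩; distinct elements may generate the same one (a cyclic group of order d has φ(d) generators).
Cyclic subgroups by order — order 1: 1; order 2: 3.
Total: 4.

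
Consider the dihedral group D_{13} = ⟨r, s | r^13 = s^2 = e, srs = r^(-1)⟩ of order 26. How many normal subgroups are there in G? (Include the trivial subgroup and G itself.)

G has 16 subgroups. Checking conjugation-invariance by order — order 1: 1/1 normal; order 2: 0/13 normal; order 13: 1/1 normal; order 26: 1/1 normal.
Total normal subgroups: 3.

3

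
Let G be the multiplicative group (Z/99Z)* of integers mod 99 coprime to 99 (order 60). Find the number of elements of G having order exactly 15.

The elements of order 15 are: 4, 16, 25, 31, 49, 58, 70, 97.
That's 8.

8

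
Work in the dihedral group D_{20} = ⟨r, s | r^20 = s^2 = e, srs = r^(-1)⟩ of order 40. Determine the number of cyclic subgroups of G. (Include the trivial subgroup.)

26

A cyclic subgroup of order d is generated by each of its φ(d) elements of order d, so the cyclic subgroups of order d number (#elements of order d)/φ(d).
Cyclic subgroups by order — order 1: 1; order 2: 21; order 4: 1; order 5: 1; order 10: 1; order 20: 1.
Total: 26.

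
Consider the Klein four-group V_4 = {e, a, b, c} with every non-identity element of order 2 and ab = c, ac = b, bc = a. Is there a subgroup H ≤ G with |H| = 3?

No

3 does not divide |G| = 4, so by Lagrange no subgroup of order 3 exists.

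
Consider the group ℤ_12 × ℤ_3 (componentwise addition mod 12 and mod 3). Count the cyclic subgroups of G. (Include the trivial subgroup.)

A cyclic subgroup of order d is generated by each of its φ(d) elements of order d, so the cyclic subgroups of order d number (#elements of order d)/φ(d).
Cyclic subgroups by order — order 1: 1; order 2: 1; order 3: 4; order 4: 1; order 6: 4; order 12: 4.
Total: 15.

15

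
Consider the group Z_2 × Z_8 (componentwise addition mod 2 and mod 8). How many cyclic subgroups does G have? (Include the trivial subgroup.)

Each element a generates a cyclic subgroup ⟨a⟩; distinct elements may generate the same one (a cyclic group of order d has φ(d) generators).
Cyclic subgroups by order — order 1: 1; order 2: 3; order 4: 2; order 8: 2.
Total: 8.

8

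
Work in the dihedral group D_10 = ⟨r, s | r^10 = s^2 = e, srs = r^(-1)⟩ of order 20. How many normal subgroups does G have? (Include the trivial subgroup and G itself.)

7

G has 22 subgroups. Checking conjugation-invariance by order — order 1: 1/1 normal; order 2: 1/11 normal; order 4: 0/5 normal; order 5: 1/1 normal; order 10: 3/3 normal; order 20: 1/1 normal.
Total normal subgroups: 7.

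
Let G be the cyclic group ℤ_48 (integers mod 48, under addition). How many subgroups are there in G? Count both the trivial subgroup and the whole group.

10

A cyclic group of order 48 has exactly one subgroup for each divisor of 48.
Divisors of 48: 1, 2, 3, 4, 6, 8, 12, 16, 24, 48.
So ℤ_48 has 10 subgroups.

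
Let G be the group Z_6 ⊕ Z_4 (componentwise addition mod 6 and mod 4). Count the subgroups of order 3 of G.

|G| = 24 and 3 | 24, so subgroups of order 3 are possible by Lagrange.
The subgroups of order 3 are: {(0,0), (2,0), (4,0)}.
So G has 1 subgroup of order 3.

1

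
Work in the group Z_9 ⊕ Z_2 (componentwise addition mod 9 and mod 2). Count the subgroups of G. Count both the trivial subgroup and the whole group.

|G| = 18, so by Lagrange every subgroup order divides 18. Divisors: 1, 2, 3, 6, 9, 18.
Subgroups by order — order 1: 1; order 2: 1; order 3: 1; order 6: 1; order 9: 1; order 18: 1.
Total: 1 + 1 + 1 + 1 + 1 + 1 = 6.

6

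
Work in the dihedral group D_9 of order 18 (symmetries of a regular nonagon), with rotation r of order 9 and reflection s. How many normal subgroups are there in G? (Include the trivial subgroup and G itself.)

4

G has 16 subgroups. Checking conjugation-invariance by order — order 1: 1/1 normal; order 2: 0/9 normal; order 3: 1/1 normal; order 6: 0/3 normal; order 9: 1/1 normal; order 18: 1/1 normal.
Total normal subgroups: 4.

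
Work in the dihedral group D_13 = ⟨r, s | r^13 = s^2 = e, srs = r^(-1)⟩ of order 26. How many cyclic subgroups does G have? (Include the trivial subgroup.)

15

A cyclic subgroup of order d is generated by each of its φ(d) elements of order d, so the cyclic subgroups of order d number (#elements of order d)/φ(d).
Cyclic subgroups by order — order 1: 1; order 2: 13; order 13: 1.
Total: 15.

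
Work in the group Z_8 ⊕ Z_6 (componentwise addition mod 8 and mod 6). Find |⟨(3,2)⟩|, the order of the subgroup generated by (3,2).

The order of (3,2) in Z_8 × Z_6 is lcm(ord(3) in Z_8, ord(2) in Z_6).
ord(3) = 8 and ord(2) = 3, so |⟨(3,2)⟩| = lcm(8, 3) = 24.

24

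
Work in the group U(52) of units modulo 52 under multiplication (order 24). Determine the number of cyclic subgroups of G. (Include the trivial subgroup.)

Each element a generates a cyclic subgroup ⟨a⟩; distinct elements may generate the same one (a cyclic group of order d has φ(d) generators).
Cyclic subgroups by order — order 1: 1; order 2: 3; order 3: 1; order 4: 2; order 6: 3; order 12: 2.
Total: 12.

12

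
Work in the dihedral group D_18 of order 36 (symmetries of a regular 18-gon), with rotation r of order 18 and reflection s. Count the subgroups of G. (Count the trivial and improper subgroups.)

45

|G| = 36, so by Lagrange every subgroup order divides 36. Divisors: 1, 2, 3, 4, 6, 9, 12, 18, 36.
Subgroups by order — order 1: 1; order 2: 19; order 3: 1; order 4: 9; order 6: 7; order 9: 1; order 12: 3; order 18: 3; order 36: 1.
Total: 1 + 19 + 1 + 9 + 7 + 1 + 3 + 3 + 1 = 45.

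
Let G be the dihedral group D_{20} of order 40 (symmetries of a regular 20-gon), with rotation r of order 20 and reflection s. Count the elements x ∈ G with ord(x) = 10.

The elements of order 10 are: r^2, r^6, r^14, r^18.
That's 4.

4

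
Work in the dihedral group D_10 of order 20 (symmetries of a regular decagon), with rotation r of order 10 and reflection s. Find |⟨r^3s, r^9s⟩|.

|⟨r^3s⟩| = 2 and |⟨r^9s⟩| = 2, so |H| is a multiple of lcm(2, 2) = 2 and divides |G| = 20.
Closing under the operation: H = {e, r^2, r^4, r^6, r^8, rs, r^3s, r^5s, r^7s, r^9s}, so |H| = 10.

10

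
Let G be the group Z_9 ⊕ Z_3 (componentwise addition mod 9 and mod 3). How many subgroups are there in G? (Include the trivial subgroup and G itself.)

10

|G| = 27, so by Lagrange every subgroup order divides 27. Divisors: 1, 3, 9, 27.
Subgroups by order — order 1: 1; order 3: 4; order 9: 4; order 27: 1.
Total: 1 + 4 + 4 + 1 = 10.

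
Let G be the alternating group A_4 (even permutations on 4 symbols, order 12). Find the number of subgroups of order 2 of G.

|G| = 12 and 2 | 12, so subgroups of order 2 are possible by Lagrange.
The subgroups of order 2 are: {e, (1 2)(3 4)}; {e, (1 3)(2 4)}; {e, (1 4)(2 3)}.
So G has 3 subgroups of order 2.

3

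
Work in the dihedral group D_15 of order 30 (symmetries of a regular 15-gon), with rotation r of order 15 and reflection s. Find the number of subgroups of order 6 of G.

5

|G| = 30 and 6 | 30, so subgroups of order 6 are possible by Lagrange.
The subgroups of order 6 are: {e, r^5, r^10, s, r^5s, r^10s}; {e, r^5, r^10, rs, r^6s, r^11s}; {e, r^5, r^10, r^2s, r^7s, r^12s}; {e, r^5, r^10, r^3s, r^8s, r^13s}; … (5 in all).
So G has 5 subgroups of order 6.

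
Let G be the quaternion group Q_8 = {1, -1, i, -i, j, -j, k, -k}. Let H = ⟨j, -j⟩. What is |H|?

4

|⟨j⟩| = 4 and |⟨-j⟩| = 4, so |H| is a multiple of lcm(4, 4) = 4 and divides |G| = 8.
Closing under the operation: H = {1, -1, j, -j}, so |H| = 4.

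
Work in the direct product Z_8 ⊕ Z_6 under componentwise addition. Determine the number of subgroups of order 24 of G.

3

|G| = 48 and 24 | 48, so subgroups of order 24 are possible by Lagrange.
The subgroups of order 24 are: {(0,0), (0,1), (0,2), (0,3), (0,4), (0,5), (2,0), (2,1), (2,2), (2,3), (2,4), (2,5), (4,0), (4,1), (4,2), (4,3), (4,4), (4,5), (6,0), (6,1), (6,2), (6,3), (6,4), (6,5)}; {(0,0), (0,2), (0,4), (1,0), (1,2), (1,4), (2,0), (2,2), (2,4), (3,0), (3,2), (3,4), (4,0), (4,2), (4,4), (5,0), (5,2), (5,4), (6,0), (6,2), (6,4), (7,0), (7,2), (7,4)}; {(0,0), (0,2), (0,4), (1,1), (1,3), (1,5), (2,0), (2,2), (2,4), (3,1), (3,3), (3,5), (4,0), (4,2), (4,4), (5,1), (5,3), (5,5), (6,0), (6,2), (6,4), (7,1), (7,3), (7,5)}.
So G has 3 subgroups of order 24.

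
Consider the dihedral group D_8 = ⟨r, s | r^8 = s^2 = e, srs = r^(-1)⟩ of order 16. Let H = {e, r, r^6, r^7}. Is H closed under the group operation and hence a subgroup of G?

No

r^6 ∈ H but its inverse r^2 ∉ H, so H is not a subgroup.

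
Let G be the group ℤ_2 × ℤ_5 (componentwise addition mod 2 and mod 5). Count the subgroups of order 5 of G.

|G| = 10 and 5 | 10, so subgroups of order 5 are possible by Lagrange.
The subgroups of order 5 are: {(0,0), (0,1), (0,2), (0,3), (0,4)}.
So G has 1 subgroup of order 5.

1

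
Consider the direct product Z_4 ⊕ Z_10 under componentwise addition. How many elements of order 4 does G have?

4

An element (a,b) has order lcm(ord(a), ord(b)); count pairs with lcm equal to 4.
Enumerating gives 4 such elements.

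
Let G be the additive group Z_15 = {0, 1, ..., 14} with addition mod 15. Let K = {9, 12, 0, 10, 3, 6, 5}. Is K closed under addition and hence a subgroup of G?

|K| = 7 does not divide |G| = 15, so by Lagrange K is not a subgroup.

No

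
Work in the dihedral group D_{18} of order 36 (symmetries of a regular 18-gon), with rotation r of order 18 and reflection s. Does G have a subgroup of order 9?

Yes

9 | 36. A subgroup of order 9 is {e, r^2, r^4, r^6, r^8, r^10, r^12, r^14, r^16}.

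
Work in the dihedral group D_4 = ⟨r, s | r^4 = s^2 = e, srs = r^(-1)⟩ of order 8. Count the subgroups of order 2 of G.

5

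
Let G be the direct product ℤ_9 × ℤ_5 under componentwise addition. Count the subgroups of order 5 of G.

|G| = 45 and 5 | 45, so subgroups of order 5 are possible by Lagrange.
The subgroups of order 5 are: {(0,0), (0,1), (0,2), (0,3), (0,4)}.
So G has 1 subgroup of order 5.

1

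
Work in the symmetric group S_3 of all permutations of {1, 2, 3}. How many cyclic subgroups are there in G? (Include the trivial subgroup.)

5

Group the elements of G by the cyclic subgroup they generate; each cyclic subgroup of order d accounts for φ(d) elements.
Cyclic subgroups by order — order 1: 1; order 2: 3; order 3: 1.
Total: 5.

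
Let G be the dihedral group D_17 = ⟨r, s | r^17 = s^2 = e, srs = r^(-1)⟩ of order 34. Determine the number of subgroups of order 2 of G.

17

|G| = 34 and 2 | 34, so subgroups of order 2 are possible by Lagrange.
The subgroups of order 2 are: {e, r^10s}; {e, r^11s}; {e, r^12s}; {e, r^13s}; … (17 in all).
So G has 17 subgroups of order 2.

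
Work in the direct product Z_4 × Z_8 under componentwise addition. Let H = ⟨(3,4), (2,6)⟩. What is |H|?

|⟨(3,4)⟩| = 4 and |⟨(2,6)⟩| = 4, so |H| is a multiple of lcm(4, 4) = 4 and divides |G| = 32.
Closing under the operation: H = {(0,0), (0,2), (0,4), (0,6), (1,0), (1,2), (1,4), (1,6), (2,0), (2,2), (2,4), (2,6), (3,0), (3,2), (3,4), (3,6)}, so |H| = 16.

16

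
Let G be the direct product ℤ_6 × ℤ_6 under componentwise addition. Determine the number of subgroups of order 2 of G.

|G| = 36 and 2 | 36, so subgroups of order 2 are possible by Lagrange.
The subgroups of order 2 are: {(0,0), (0,3)}; {(0,0), (3,0)}; {(0,0), (3,3)}.
So G has 3 subgroups of order 2.

3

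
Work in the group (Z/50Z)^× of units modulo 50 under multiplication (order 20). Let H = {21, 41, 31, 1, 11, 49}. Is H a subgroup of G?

No

|H| = 6 does not divide |G| = 20, so by Lagrange H is not a subgroup.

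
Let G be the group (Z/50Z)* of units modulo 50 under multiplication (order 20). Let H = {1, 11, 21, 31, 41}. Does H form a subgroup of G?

Yes

|H| = 5 divides |G| = 20, consistent with Lagrange.
H contains the identity, every element's inverse is in H, and H is closed under ·: it is a subgroup.
In fact H = ⟨21⟩.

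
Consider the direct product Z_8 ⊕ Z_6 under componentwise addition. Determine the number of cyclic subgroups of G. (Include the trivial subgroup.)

16

A cyclic subgroup of order d is generated by each of its φ(d) elements of order d, so the cyclic subgroups of order d number (#elements of order d)/φ(d).
Cyclic subgroups by order — order 1: 1; order 2: 3; order 3: 1; order 4: 2; order 6: 3; order 8: 2; order 12: 2; order 24: 2.
Total: 16.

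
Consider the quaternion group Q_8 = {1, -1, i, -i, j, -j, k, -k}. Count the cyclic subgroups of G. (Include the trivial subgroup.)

5

Group the elements of G by the cyclic subgroup they generate; each cyclic subgroup of order d accounts for φ(d) elements.
Cyclic subgroups by order — order 1: 1; order 2: 1; order 4: 3.
Total: 5.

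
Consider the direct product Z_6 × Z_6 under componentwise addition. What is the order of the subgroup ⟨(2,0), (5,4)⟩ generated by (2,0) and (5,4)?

18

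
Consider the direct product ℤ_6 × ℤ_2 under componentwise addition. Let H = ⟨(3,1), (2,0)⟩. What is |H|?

|⟨(3,1)⟩| = 2 and |⟨(2,0)⟩| = 3, so |H| is a multiple of lcm(2, 3) = 6 and divides |G| = 12.
Closing under the operation: H = {(0,0), (1,1), (2,0), (3,1), (4,0), (5,1)}, so |H| = 6.

6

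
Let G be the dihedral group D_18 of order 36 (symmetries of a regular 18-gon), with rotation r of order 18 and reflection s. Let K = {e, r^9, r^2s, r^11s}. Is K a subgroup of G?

|K| = 4 divides |G| = 36, consistent with Lagrange.
K contains the identity, every element's inverse is in K, and K is closed under ·: it is a subgroup.

Yes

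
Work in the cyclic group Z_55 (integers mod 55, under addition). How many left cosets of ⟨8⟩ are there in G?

|⟨8⟩| = 55 and |G| = 55.
By Lagrange, [G : H] = |G|/|H| = 55/55 = 1.

1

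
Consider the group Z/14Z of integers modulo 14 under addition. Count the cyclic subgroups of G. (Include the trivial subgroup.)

A cyclic subgroup of order d is generated by each of its φ(d) elements of order d, so the cyclic subgroups of order d number (#elements of order d)/φ(d).
Cyclic subgroups by order — order 1: 1; order 2: 1; order 7: 1; order 14: 1.
Total: 4.

4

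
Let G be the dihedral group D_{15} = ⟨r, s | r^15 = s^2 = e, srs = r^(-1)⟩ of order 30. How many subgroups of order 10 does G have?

3

|G| = 30 and 10 | 30, so subgroups of order 10 are possible by Lagrange.
The subgroups of order 10 are: {e, r^3, r^6, r^9, r^12, rs, r^4s, r^7s, r^10s, r^13s}; {e, r^3, r^6, r^9, r^12, r^2s, r^5s, r^8s, r^11s, r^14s}; {e, r^3, r^6, r^9, r^12, s, r^3s, r^6s, r^9s, r^12s}.
So G has 3 subgroups of order 10.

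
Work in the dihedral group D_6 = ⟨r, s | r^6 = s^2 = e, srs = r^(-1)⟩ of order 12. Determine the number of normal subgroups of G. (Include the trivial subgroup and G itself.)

7

G has 16 subgroups. Checking conjugation-invariance by order — order 1: 1/1 normal; order 2: 1/7 normal; order 3: 1/1 normal; order 4: 0/3 normal; order 6: 3/3 normal; order 12: 1/1 normal.
Total normal subgroups: 7.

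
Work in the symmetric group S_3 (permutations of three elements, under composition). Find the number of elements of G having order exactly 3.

The elements of order 3 are: (1 2 3), (1 3 2).
That's 2.

2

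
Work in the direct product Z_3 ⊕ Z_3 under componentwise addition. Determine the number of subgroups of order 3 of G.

4

|G| = 9 and 3 | 9, so subgroups of order 3 are possible by Lagrange.
The subgroups of order 3 are: {(0,0), (0,1), (0,2)}; {(0,0), (1,0), (2,0)}; {(0,0), (1,1), (2,2)}; {(0,0), (1,2), (2,1)}.
So G has 4 subgroups of order 3.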